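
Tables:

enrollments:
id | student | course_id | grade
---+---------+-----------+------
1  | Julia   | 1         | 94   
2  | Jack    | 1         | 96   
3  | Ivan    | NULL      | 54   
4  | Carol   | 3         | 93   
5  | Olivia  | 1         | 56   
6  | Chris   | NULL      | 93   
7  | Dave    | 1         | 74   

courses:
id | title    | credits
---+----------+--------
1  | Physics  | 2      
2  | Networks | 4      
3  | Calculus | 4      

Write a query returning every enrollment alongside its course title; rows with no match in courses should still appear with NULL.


LEFT JOIN keeps every row from enrollments (the left table); where course_id has no match in courses, the course columns become NULL. Walk through each enrollment:
  - enrollment 1 (Julia): course_id=1 -> matches Physics
  - enrollment 2 (Jack): course_id=1 -> matches Physics
  - enrollment 3 (Ivan): course_id=NULL, no match -> kept with NULL
  - enrollment 4 (Carol): course_id=3 -> matches Calculus
  - enrollment 5 (Olivia): course_id=1 -> matches Physics
  - enrollment 6 (Chris): course_id=NULL, no match -> kept with NULL
  - enrollment 7 (Dave): course_id=1 -> matches Physics
All 7 rows appear; 2 have NULL course.

SQL:
SELECT a.student, b.title AS course
FROM enrollments a
LEFT JOIN courses b ON a.course_id = b.id

Result:
student | course  
--------+---------
Julia   | Physics 
Jack    | Physics 
Ivan    | NULL    
Carol   | Calculus
Olivia  | Physics 
Chris   | NULL    
Dave    | Physics 


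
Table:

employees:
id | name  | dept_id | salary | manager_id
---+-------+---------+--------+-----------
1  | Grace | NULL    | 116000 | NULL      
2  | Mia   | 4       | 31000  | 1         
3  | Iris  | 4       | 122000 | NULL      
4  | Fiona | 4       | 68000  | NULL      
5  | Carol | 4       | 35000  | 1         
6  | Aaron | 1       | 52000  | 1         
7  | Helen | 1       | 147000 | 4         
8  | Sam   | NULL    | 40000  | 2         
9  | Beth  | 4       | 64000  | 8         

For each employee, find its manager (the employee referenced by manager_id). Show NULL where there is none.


This is a self-join: employees is joined to a second copy of itself, matching each row's manager_id to another row's id. Use LEFT JOIN so rows with manager_id=NULL are kept.
  - employee 1 (Grace): manager_id=NULL -> NULL
  - employee 2 (Mia): manager_id=1 -> Grace
  - employee 3 (Iris): manager_id=NULL -> NULL
  - employee 4 (Fiona): manager_id=NULL -> NULL
  - employee 5 (Carol): manager_id=1 -> Grace
  - employee 6 (Aaron): manager_id=1 -> Grace
  - employee 7 (Helen): manager_id=4 -> Fiona
  - employee 8 (Sam): manager_id=2 -> Mia
  - employee 9 (Beth): manager_id=8 -> Sam

SQL:
SELECT a.name AS item, b.name AS manager
FROM employees a
LEFT JOIN employees b ON a.manager_id = b.id

Result:
item  | manager
------+--------
Grace | NULL   
Mia   | Grace  
Iris  | NULL   
Fiona | NULL   
Carol | Grace  
Aaron | Grace  
Helen | Fiona  
Sam   | Mia    
Beth  | Sam    


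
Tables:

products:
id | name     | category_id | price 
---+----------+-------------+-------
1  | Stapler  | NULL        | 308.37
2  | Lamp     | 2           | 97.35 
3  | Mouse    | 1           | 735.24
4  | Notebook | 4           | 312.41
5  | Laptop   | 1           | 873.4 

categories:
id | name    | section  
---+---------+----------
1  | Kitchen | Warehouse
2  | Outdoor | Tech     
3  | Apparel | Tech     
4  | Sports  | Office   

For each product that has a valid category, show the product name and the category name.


INNER JOIN keeps only products rows whose category_id matches an id in categories. Walk through each product:
  - product 1 (Stapler): category_id=NULL, no match -> dropped
  - product 2 (Lamp): category_id=2 -> matches Outdoor
  - product 3 (Mouse): category_id=1 -> matches Kitchen
  - product 4 (Notebook): category_id=4 -> matches Sports
  - product 5 (Laptop): category_id=1 -> matches Kitchen
So 1 of 5 rows is dropped.

SQL:
SELECT a.name, b.name AS category
FROM products a
INNER JOIN categories b ON a.category_id = b.id

Result:
name     | category
---------+---------
Lamp     | Outdoor 
Mouse    | Kitchen 
Notebook | Sports  
Laptop   | Kitchen 


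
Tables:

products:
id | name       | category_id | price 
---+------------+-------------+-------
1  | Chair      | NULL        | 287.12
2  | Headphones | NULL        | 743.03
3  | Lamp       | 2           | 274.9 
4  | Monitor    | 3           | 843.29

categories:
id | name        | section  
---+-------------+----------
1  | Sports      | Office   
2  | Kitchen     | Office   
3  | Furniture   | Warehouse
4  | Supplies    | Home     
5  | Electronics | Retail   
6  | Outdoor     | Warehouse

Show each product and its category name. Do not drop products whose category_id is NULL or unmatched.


LEFT JOIN keeps every row from products (the left table); where category_id has no match in categories, the category columns become NULL. Walk through each product:
  - product 1 (Chair): category_id=NULL, no match -> kept with NULL
  - product 2 (Headphones): category_id=NULL, no match -> kept with NULL
  - product 3 (Lamp): category_id=2 -> matches Kitchen
  - product 4 (Monitor): category_id=3 -> matches Furniture
All 4 rows appear; 2 have NULL category.

SQL:
SELECT a.name, b.name AS category
FROM products a
LEFT JOIN categories b ON a.category_id = b.id

Result:
name       | category 
-----------+----------
Chair      | NULL     
Headphones | NULL     
Lamp       | Kitchen  
Monitor    | Furniture


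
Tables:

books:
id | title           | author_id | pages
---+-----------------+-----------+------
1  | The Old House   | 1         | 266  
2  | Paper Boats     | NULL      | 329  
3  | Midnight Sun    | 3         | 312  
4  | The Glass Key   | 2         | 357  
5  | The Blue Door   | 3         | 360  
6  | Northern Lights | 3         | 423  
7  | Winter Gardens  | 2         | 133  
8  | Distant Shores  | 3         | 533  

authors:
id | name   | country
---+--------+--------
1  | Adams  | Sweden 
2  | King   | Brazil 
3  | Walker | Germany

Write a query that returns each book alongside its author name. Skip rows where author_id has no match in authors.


INNER JOIN keeps only books rows whose author_id matches an id in authors. Walk through each book:
  - book 1 (The Old House): author_id=1 -> matches Adams
  - book 2 (Paper Boats): author_id=NULL, no match -> dropped
  - book 3 (Midnight Sun): author_id=3 -> matches Walker
  - book 4 (The Glass Key): author_id=2 -> matches King
  - book 5 (The Blue Door): author_id=3 -> matches Walker
  - book 6 (Northern Lights): author_id=3 -> matches Walker
  - book 7 (Winter Gardens): author_id=2 -> matches King
  - book 8 (Distant Shores): author_id=3 -> matches Walker
So 1 of 8 rows is dropped.

SQL:
SELECT a.title, b.name AS author
FROM books a
INNER JOIN authors b ON a.author_id = b.id

Result:
title           | author
----------------+-------
The Old House   | Adams 
Midnight Sun    | Walker
The Glass Key   | King  
The Blue Door   | Walker
Northern Lights | Walker
Winter Gardens  | King  
Distant Shores  | Walker


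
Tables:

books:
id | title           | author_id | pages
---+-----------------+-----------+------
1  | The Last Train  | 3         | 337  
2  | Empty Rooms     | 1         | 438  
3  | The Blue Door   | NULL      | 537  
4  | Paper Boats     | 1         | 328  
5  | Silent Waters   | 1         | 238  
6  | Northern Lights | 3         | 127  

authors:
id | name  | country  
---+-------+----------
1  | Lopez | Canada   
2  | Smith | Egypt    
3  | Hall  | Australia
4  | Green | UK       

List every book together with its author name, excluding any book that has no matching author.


INNER JOIN keeps only books rows whose author_id matches an id in authors. Walk through each book:
  - book 1 (The Last Train): author_id=3 -> matches Hall
  - book 2 (Empty Rooms): author_id=1 -> matches Lopez
  - book 3 (The Blue Door): author_id=NULL, no match -> dropped
  - book 4 (Paper Boats): author_id=1 -> matches Lopez
  - book 5 (Silent Waters): author_id=1 -> matches Lopez
  - book 6 (Northern Lights): author_id=3 -> matches Hall
So 1 of 6 rows is dropped.

SQL:
SELECT a.title, b.name AS author
FROM books a
INNER JOIN authors b ON a.author_id = b.id

Result:
title           | author
----------------+-------
The Last Train  | Hall  
Empty Rooms     | Lopez 
Paper Boats     | Lopez 
Silent Waters   | Lopez 
Northern Lights | Hall  


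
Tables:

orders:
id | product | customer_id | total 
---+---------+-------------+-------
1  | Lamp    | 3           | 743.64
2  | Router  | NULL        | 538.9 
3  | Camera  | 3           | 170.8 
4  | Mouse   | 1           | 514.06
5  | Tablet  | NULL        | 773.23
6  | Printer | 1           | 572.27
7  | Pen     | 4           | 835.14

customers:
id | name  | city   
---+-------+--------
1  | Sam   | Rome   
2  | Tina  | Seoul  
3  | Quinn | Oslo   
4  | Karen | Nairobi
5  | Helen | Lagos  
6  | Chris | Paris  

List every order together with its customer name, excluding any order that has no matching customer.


INNER JOIN keeps only orders rows whose customer_id matches an id in customers. Walk through each order:
  - order 1 (Lamp): customer_id=3 -> matches Quinn
  - order 2 (Router): customer_id=NULL, no match -> dropped
  - order 3 (Camera): customer_id=3 -> matches Quinn
  - order 4 (Mouse): customer_id=1 -> matches Sam
  - order 5 (Tablet): customer_id=NULL, no match -> dropped
  - order 6 (Printer): customer_id=1 -> matches Sam
  - order 7 (Pen): customer_id=4 -> matches Karen
So 2 of 7 rows are dropped.

SQL:
SELECT a.product, b.name AS customer
FROM orders a
INNER JOIN customers b ON a.customer_id = b.id

Result:
product | customer
--------+---------
Lamp    | Quinn   
Camera  | Quinn   
Mouse   | Sam     
Printer | Sam     
Pen     | Karen   


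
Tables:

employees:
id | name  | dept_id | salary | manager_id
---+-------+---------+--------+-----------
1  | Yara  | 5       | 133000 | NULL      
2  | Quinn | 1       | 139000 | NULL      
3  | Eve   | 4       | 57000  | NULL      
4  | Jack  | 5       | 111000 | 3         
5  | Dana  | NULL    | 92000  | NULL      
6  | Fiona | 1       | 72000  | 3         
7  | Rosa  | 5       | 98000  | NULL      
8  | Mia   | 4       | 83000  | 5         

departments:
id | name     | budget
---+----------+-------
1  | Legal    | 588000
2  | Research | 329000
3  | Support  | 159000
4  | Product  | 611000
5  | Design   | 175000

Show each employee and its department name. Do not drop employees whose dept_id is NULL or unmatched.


LEFT JOIN keeps every row from employees (the left table); where dept_id has no match in departments, the department columns become NULL. Walk through each employee:
  - employee 1 (Yara): dept_id=5 -> matches Design
  - employee 2 (Quinn): dept_id=1 -> matches Legal
  - employee 3 (Eve): dept_id=4 -> matches Product
  - employee 4 (Jack): dept_id=5 -> matches Design
  - employee 5 (Dana): dept_id=NULL, no match -> kept with NULL
  - employee 6 (Fiona): dept_id=1 -> matches Legal
  - employee 7 (Rosa): dept_id=5 -> matches Design
  - employee 8 (Mia): dept_id=4 -> matches Product
All 8 rows appear; 1 has NULL department.

SQL:
SELECT a.name, b.name AS department
FROM employees a
LEFT JOIN departments b ON a.dept_id = b.id

Result:
name  | department
------+-----------
Yara  | Design    
Quinn | Legal     
Eve   | Product   
Jack  | Design    
Dana  | NULL      
Fiona | Legal     
Rosa  | Design    
Mia   | Product   


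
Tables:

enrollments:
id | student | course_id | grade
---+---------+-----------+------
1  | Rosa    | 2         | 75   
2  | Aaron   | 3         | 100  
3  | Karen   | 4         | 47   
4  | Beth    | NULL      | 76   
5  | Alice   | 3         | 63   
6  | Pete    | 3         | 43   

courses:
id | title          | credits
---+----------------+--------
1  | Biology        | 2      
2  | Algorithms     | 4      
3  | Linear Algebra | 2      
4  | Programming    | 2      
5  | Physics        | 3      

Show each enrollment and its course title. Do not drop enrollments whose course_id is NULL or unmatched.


LEFT JOIN keeps every row from enrollments (the left table); where course_id has no match in courses, the course columns become NULL. Walk through each enrollment:
  - enrollment 1 (Rosa): course_id=2 -> matches Algorithms
  - enrollment 2 (Aaron): course_id=3 -> matches Linear Algebra
  - enrollment 3 (Karen): course_id=4 -> matches Programming
  - enrollment 4 (Beth): course_id=NULL, no match -> kept with NULL
  - enrollment 5 (Alice): course_id=3 -> matches Linear Algebra
  - enrollment 6 (Pete): course_id=3 -> matches Linear Algebra
All 6 rows appear; 1 has NULL course.

SQL:
SELECT a.student, b.title AS course
FROM enrollments a
LEFT JOIN courses b ON a.course_id = b.id

Result:
student | course        
--------+---------------
Rosa    | Algorithms    
Aaron   | Linear Algebra
Karen   | Programming   
Beth    | NULL          
Alice   | Linear Algebra
Pete    | Linear Algebra


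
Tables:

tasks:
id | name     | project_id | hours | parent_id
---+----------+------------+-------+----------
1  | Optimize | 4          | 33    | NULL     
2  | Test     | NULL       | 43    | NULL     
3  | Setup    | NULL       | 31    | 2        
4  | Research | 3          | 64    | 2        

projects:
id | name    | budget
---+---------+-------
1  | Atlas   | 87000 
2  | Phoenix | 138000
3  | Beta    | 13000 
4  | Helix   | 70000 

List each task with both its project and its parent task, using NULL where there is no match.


Two LEFT JOINs from the same base table tasks: one to projects via project_id, one to tasks itself via parent_id. Both are LEFT so every task is preserved.
Match against projects:
  - task 1 (Optimize): project_id=4 -> matches Helix
  - task 2 (Test): project_id=NULL, no match -> kept with NULL
  - task 3 (Setup): project_id=NULL, no match -> kept with NULL
  - task 4 (Research): project_id=3 -> matches Beta
Match against tasks (self):
  - task 1 (Optimize): parent_id=NULL -> NULL
  - task 2 (Test): parent_id=NULL -> NULL
  - task 3 (Setup): parent_id=2 -> Test
  - task 4 (Research): parent_id=2 -> Test

SQL:
SELECT a.name, b.name AS project, c.name AS parent
FROM tasks a
LEFT JOIN projects b ON a.project_id = b.id
LEFT JOIN tasks c ON a.parent_id = c.id

Result:
name     | project | parent
---------+---------+-------
Optimize | Helix   | NULL  
Test     | NULL    | NULL  
Setup    | NULL    | Test  
Research | Beta    | Test  


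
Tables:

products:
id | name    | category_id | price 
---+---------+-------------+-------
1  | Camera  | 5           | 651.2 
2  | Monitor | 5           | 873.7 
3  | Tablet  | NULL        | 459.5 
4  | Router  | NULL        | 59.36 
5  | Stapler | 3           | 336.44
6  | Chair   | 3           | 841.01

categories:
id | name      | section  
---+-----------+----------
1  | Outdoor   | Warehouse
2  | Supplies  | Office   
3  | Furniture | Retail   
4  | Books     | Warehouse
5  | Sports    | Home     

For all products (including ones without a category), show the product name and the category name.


LEFT JOIN keeps every row from products (the left table); where category_id has no match in categories, the category columns become NULL. Walk through each product:
  - product 1 (Camera): category_id=5 -> matches Sports
  - product 2 (Monitor): category_id=5 -> matches Sports
  - product 3 (Tablet): category_id=NULL, no match -> kept with NULL
  - product 4 (Router): category_id=NULL, no match -> kept with NULL
  - product 5 (Stapler): category_id=3 -> matches Furniture
  - product 6 (Chair): category_id=3 -> matches Furniture
All 6 rows appear; 2 have NULL category.

SQL:
SELECT a.name, b.name AS category
FROM products a
LEFT JOIN categories b ON a.category_id = b.id

Result:
name    | category 
--------+----------
Camera  | Sports   
Monitor | Sports   
Tablet  | NULL     
Router  | NULL     
Stapler | Furniture
Chair   | Furniture


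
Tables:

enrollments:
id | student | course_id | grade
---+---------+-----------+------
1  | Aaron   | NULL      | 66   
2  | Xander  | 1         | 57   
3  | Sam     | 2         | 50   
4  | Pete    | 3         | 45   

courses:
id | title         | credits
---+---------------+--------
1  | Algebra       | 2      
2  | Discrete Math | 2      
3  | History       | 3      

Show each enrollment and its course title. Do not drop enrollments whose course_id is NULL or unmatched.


LEFT JOIN keeps every row from enrollments (the left table); where course_id has no match in courses, the course columns become NULL. Walk through each enrollment:
  - enrollment 1 (Aaron): course_id=NULL, no match -> kept with NULL
  - enrollment 2 (Xander): course_id=1 -> matches Algebra
  - enrollment 3 (Sam): course_id=2 -> matches Discrete Math
  - enrollment 4 (Pete): course_id=3 -> matches History
All 4 rows appear; 1 has NULL course.

SQL:
SELECT a.student, b.title AS course
FROM enrollments a
LEFT JOIN courses b ON a.course_id = b.id

Result:
student | course       
--------+--------------
Aaron   | NULL         
Xander  | Algebra      
Sam     | Discrete Math
Pete    | History      


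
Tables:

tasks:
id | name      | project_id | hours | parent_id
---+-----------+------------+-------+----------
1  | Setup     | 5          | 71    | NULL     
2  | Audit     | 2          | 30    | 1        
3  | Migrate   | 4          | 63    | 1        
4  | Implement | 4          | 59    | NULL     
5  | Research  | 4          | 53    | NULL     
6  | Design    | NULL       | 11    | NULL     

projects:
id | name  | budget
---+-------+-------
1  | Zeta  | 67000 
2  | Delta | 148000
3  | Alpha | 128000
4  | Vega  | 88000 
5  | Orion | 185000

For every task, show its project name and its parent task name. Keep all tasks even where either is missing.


Two LEFT JOINs from the same base table tasks: one to projects via project_id, one to tasks itself via parent_id. Both are LEFT so every task is preserved.
Match against projects:
  - task 1 (Setup): project_id=5 -> matches Orion
  - task 2 (Audit): project_id=2 -> matches Delta
  - task 3 (Migrate): project_id=4 -> matches Vega
  - task 4 (Implement): project_id=4 -> matches Vega
  - task 5 (Research): project_id=4 -> matches Vega
  - task 6 (Design): project_id=NULL, no match -> kept with NULL
Match against tasks (self):
  - task 1 (Setup): parent_id=NULL -> NULL
  - task 2 (Audit): parent_id=1 -> Setup
  - task 3 (Migrate): parent_id=1 -> Setup
  - task 4 (Implement): parent_id=NULL -> NULL
  - task 5 (Research): parent_id=NULL -> NULL
  - task 6 (Design): parent_id=NULL -> NULL

SQL:
SELECT a.name, b.name AS project, c.name AS parent
FROM tasks a
LEFT JOIN projects b ON a.project_id = b.id
LEFT JOIN tasks c ON a.parent_id = c.id

Result:
name      | project | parent
----------+---------+-------
Setup     | Orion   | NULL  
Audit     | Delta   | Setup 
Migrate   | Vega    | Setup 
Implement | Vega    | NULL  
Research  | Vega    | NULL  
Design    | NULL    | NULL  


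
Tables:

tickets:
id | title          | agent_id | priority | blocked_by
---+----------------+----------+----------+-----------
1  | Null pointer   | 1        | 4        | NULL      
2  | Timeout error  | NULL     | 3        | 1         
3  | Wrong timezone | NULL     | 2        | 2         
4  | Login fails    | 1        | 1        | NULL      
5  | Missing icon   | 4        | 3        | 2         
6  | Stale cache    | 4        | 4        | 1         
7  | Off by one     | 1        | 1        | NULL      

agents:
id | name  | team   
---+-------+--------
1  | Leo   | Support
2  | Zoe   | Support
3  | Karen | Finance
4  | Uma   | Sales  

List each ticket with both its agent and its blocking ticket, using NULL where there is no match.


Two LEFT JOINs from the same base table tickets: one to agents via agent_id, one to tickets itself via blocked_by. Both are LEFT so every ticket is preserved.
Match against agents:
  - ticket 1 (Null pointer): agent_id=1 -> matches Leo
  - ticket 2 (Timeout error): agent_id=NULL, no match -> kept with NULL
  - ticket 3 (Wrong timezone): agent_id=NULL, no match -> kept with NULL
  - ticket 4 (Login fails): agent_id=1 -> matches Leo
  - ticket 5 (Missing icon): agent_id=4 -> matches Uma
  - ticket 6 (Stale cache): agent_id=4 -> matches Uma
  - ticket 7 (Off by one): agent_id=1 -> matches Leo
Match against tickets (self):
  - ticket 1 (Null pointer): blocked_by=NULL -> NULL
  - ticket 2 (Timeout error): blocked_by=1 -> Null pointer
  - ticket 3 (Wrong timezone): blocked_by=2 -> Timeout error
  - ticket 4 (Login fails): blocked_by=NULL -> NULL
  - ticket 5 (Missing icon): blocked_by=2 -> Timeout error
  - ticket 6 (Stale cache): blocked_by=1 -> Null pointer
  - ticket 7 (Off by one): blocked_by=NULL -> NULL

SQL:
SELECT a.title, b.name AS agent, c.title AS blocked_by
FROM tickets a
LEFT JOIN agents b ON a.agent_id = b.id
LEFT JOIN tickets c ON a.blocked_by = c.id

Result:
title          | agent | blocked_by   
---------------+-------+--------------
Null pointer   | Leo   | NULL         
Timeout error  | NULL  | Null pointer 
Wrong timezone | NULL  | Timeout error
Login fails    | Leo   | NULL         
Missing icon   | Uma   | Timeout error
Stale cache    | Uma   | Null pointer 
Off by one     | Leo   | NULL         


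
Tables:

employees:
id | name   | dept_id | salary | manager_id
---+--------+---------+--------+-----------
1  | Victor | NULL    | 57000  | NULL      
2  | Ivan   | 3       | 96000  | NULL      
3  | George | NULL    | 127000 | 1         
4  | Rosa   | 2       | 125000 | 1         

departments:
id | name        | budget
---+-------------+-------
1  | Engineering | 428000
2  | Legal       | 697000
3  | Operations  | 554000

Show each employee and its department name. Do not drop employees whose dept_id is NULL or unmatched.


LEFT JOIN keeps every row from employees (the left table); where dept_id has no match in departments, the department columns become NULL. Walk through each employee:
  - employee 1 (Victor): dept_id=NULL, no match -> kept with NULL
  - employee 2 (Ivan): dept_id=3 -> matches Operations
  - employee 3 (George): dept_id=NULL, no match -> kept with NULL
  - employee 4 (Rosa): dept_id=2 -> matches Legal
All 4 rows appear; 2 have NULL department.

SQL:
SELECT a.name, b.name AS department
FROM employees a
LEFT JOIN departments b ON a.dept_id = b.id

Result:
name   | department
-------+-----------
Victor | NULL      
Ivan   | Operations
George | NULL      
Rosa   | Legal     


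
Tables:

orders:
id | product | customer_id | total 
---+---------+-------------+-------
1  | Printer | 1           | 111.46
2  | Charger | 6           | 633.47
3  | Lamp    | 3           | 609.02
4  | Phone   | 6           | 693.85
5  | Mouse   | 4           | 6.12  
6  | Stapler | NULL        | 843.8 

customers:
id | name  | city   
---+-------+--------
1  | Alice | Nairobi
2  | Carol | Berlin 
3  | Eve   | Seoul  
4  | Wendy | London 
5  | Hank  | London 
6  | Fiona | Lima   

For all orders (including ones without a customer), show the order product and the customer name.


LEFT JOIN keeps every row from orders (the left table); where customer_id has no match in customers, the customer columns become NULL. Walk through each order:
  - order 1 (Printer): customer_id=1 -> matches Alice
  - order 2 (Charger): customer_id=6 -> matches Fiona
  - order 3 (Lamp): customer_id=3 -> matches Eve
  - order 4 (Phone): customer_id=6 -> matches Fiona
  - order 5 (Mouse): customer_id=4 -> matches Wendy
  - order 6 (Stapler): customer_id=NULL, no match -> kept with NULL
All 6 rows appear; 1 has NULL customer.

SQL:
SELECT a.product, b.name AS customer
FROM orders a
LEFT JOIN customers b ON a.customer_id = b.id

Result:
product | customer
--------+---------
Printer | Alice   
Charger | Fiona   
Lamp    | Eve     
Phone   | Fiona   
Mouse   | Wendy   
Stapler | NULL    


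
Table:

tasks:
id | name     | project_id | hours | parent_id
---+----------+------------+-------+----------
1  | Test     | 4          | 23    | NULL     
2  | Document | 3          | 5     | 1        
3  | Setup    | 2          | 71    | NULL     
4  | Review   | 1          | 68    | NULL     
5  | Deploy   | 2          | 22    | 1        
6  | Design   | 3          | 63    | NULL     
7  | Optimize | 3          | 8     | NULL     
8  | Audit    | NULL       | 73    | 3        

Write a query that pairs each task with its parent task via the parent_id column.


This is a self-join: tasks is joined to a second copy of itself, matching each row's parent_id to another row's id. Use LEFT JOIN so rows with parent_id=NULL are kept.
  - task 1 (Test): parent_id=NULL -> NULL
  - task 2 (Document): parent_id=1 -> Test
  - task 3 (Setup): parent_id=NULL -> NULL
  - task 4 (Review): parent_id=NULL -> NULL
  - task 5 (Deploy): parent_id=1 -> Test
  - task 6 (Design): parent_id=NULL -> NULL
  - task 7 (Optimize): parent_id=NULL -> NULL
  - task 8 (Audit): parent_id=3 -> Setup

SQL:
SELECT a.name AS item, b.name AS parent
FROM tasks a
LEFT JOIN tasks b ON a.parent_id = b.id

Result:
item     | parent
---------+-------
Test     | NULL  
Document | Test  
Setup    | NULL  
Review   | NULL  
Deploy   | Test  
Design   | NULL  
Optimize | NULL  
Audit    | Setup 


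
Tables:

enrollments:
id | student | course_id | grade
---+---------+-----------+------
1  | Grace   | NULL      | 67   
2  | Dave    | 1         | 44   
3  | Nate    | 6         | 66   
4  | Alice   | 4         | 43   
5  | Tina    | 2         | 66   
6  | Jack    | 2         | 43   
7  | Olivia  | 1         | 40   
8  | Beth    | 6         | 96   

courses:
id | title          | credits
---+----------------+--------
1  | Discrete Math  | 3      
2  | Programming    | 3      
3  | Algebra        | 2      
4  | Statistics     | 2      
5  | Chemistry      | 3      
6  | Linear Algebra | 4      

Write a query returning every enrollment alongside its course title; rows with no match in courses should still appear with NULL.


LEFT JOIN keeps every row from enrollments (the left table); where course_id has no match in courses, the course columns become NULL. Walk through each enrollment:
  - enrollment 1 (Grace): course_id=NULL, no match -> kept with NULL
  - enrollment 2 (Dave): course_id=1 -> matches Discrete Math
  - enrollment 3 (Nate): course_id=6 -> matches Linear Algebra
  - enrollment 4 (Alice): course_id=4 -> matches Statistics
  - enrollment 5 (Tina): course_id=2 -> matches Programming
  - enrollment 6 (Jack): course_id=2 -> matches Programming
  - enrollment 7 (Olivia): course_id=1 -> matches Discrete Math
  - enrollment 8 (Beth): course_id=6 -> matches Linear Algebra
All 8 rows appear; 1 has NULL course.

SQL:
SELECT a.student, b.title AS course
FROM enrollments a
LEFT JOIN courses b ON a.course_id = b.id

Result:
student | course        
--------+---------------
Grace   | NULL          
Dave    | Discrete Math 
Nate    | Linear Algebra
Alice   | Statistics    
Tina    | Programming   
Jack    | Programming   
Olivia  | Discrete Math 
Beth    | Linear Algebra


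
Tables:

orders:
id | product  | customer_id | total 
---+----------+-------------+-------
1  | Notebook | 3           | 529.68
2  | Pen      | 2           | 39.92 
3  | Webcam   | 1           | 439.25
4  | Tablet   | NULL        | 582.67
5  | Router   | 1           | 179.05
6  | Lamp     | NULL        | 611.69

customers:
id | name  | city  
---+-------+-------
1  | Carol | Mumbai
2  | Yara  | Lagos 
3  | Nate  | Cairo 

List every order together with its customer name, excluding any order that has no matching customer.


INNER JOIN keeps only orders rows whose customer_id matches an id in customers. Walk through each order:
  - order 1 (Notebook): customer_id=3 -> matches Nate
  - order 2 (Pen): customer_id=2 -> matches Yara
  - order 3 (Webcam): customer_id=1 -> matches Carol
  - order 4 (Tablet): customer_id=NULL, no match -> dropped
  - order 5 (Router): customer_id=1 -> matches Carol
  - order 6 (Lamp): customer_id=NULL, no match -> dropped
So 2 of 6 rows are dropped.

SQL:
SELECT a.product, b.name AS customer
FROM orders a
INNER JOIN customers b ON a.customer_id = b.id

Result:
product  | customer
---------+---------
Notebook | Nate    
Pen      | Yara    
Webcam   | Carol   
Router   | Carol   


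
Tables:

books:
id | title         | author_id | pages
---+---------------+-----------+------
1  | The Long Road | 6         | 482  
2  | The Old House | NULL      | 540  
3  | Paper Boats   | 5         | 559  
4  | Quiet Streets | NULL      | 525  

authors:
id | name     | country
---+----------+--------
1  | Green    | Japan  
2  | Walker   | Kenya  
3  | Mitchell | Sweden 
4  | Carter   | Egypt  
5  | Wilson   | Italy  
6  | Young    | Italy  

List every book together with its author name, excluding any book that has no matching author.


INNER JOIN keeps only books rows whose author_id matches an id in authors. Walk through each book:
  - book 1 (The Long Road): author_id=6 -> matches Young
  - book 2 (The Old House): author_id=NULL, no match -> dropped
  - book 3 (Paper Boats): author_id=5 -> matches Wilson
  - book 4 (Quiet Streets): author_id=NULL, no match -> dropped
So 2 of 4 rows are dropped.

SQL:
SELECT a.title, b.name AS author
FROM books a
INNER JOIN authors b ON a.author_id = b.id

Result:
title         | author
--------------+-------
The Long Road | Young 
Paper Boats   | Wilson


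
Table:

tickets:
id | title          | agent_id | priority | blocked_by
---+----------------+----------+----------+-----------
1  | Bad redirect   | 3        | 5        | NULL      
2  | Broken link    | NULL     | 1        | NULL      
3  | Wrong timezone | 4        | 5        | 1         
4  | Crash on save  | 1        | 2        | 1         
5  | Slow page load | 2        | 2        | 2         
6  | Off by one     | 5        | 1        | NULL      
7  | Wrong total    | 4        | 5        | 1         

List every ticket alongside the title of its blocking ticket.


This is a self-join: tickets is joined to a second copy of itself, matching each row's blocked_by to another row's id. Use LEFT JOIN so rows with blocked_by=NULL are kept.
  - ticket 1 (Bad redirect): blocked_by=NULL -> NULL
  - ticket 2 (Broken link): blocked_by=NULL -> NULL
  - ticket 3 (Wrong timezone): blocked_by=1 -> Bad redirect
  - ticket 4 (Crash on save): blocked_by=1 -> Bad redirect
  - ticket 5 (Slow page load): blocked_by=2 -> Broken link
  - ticket 6 (Off by one): blocked_by=NULL -> NULL
  - ticket 7 (Wrong total): blocked_by=1 -> Bad redirect

SQL:
SELECT a.title AS item, b.title AS blocked_by
FROM tickets a
LEFT JOIN tickets b ON a.blocked_by = b.id

Result:
item           | blocked_by  
---------------+-------------
Bad redirect   | NULL        
Broken link    | NULL        
Wrong timezone | Bad redirect
Crash on save  | Bad redirect
Slow page load | Broken link 
Off by one     | NULL        
Wrong total    | Bad redirect


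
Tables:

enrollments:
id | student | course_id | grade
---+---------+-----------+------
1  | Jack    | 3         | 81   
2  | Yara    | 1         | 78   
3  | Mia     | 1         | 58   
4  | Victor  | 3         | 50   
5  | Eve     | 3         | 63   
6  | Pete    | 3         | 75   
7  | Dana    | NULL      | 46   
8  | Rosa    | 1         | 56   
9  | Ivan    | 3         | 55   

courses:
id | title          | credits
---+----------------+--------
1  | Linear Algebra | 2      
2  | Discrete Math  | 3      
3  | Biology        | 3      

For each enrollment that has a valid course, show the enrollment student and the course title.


INNER JOIN keeps only enrollments rows whose course_id matches an id in courses. Walk through each enrollment:
  - enrollment 1 (Jack): course_id=3 -> matches Biology
  - enrollment 2 (Yara): course_id=1 -> matches Linear Algebra
  - enrollment 3 (Mia): course_id=1 -> matches Linear Algebra
  - enrollment 4 (Victor): course_id=3 -> matches Biology
  - enrollment 5 (Eve): course_id=3 -> matches Biology
  - enrollment 6 (Pete): course_id=3 -> matches Biology
  - enrollment 7 (Dana): course_id=NULL, no match -> dropped
  - enrollment 8 (Rosa): course_id=1 -> matches Linear Algebra
  - enrollment 9 (Ivan): course_id=3 -> matches Biology
So 1 of 9 rows is dropped.

SQL:
SELECT a.student, b.title AS course
FROM enrollments a
INNER JOIN courses b ON a.course_id = b.id

Result:
student | course        
--------+---------------
Jack    | Biology       
Yara    | Linear Algebra
Mia     | Linear Algebra
Victor  | Biology       
Eve     | Biology       
Pete    | Biology       
Rosa    | Linear Algebra
Ivan    | Biology       


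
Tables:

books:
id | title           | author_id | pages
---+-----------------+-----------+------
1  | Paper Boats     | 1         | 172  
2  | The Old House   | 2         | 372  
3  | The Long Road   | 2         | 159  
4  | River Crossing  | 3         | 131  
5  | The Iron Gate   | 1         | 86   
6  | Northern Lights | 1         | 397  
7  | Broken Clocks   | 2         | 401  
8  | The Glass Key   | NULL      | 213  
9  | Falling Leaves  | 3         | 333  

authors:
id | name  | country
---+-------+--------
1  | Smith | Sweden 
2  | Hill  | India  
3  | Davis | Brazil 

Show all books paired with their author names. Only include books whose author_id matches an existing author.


INNER JOIN keeps only books rows whose author_id matches an id in authors. Walk through each book:
  - book 1 (Paper Boats): author_id=1 -> matches Smith
  - book 2 (The Old House): author_id=2 -> matches Hill
  - book 3 (The Long Road): author_id=2 -> matches Hill
  - book 4 (River Crossing): author_id=3 -> matches Davis
  - book 5 (The Iron Gate): author_id=1 -> matches Smith
  - book 6 (Northern Lights): author_id=1 -> matches Smith
  - book 7 (Broken Clocks): author_id=2 -> matches Hill
  - book 8 (The Glass Key): author_id=NULL, no match -> dropped
  - book 9 (Falling Leaves): author_id=3 -> matches Davis
So 1 of 9 rows is dropped.

SQL:
SELECT a.title, b.name AS author
FROM books a
INNER JOIN authors b ON a.author_id = b.id

Result:
title           | author
----------------+-------
Paper Boats     | Smith 
The Old House   | Hill  
The Long Road   | Hill  
River Crossing  | Davis 
The Iron Gate   | Smith 
Northern Lights | Smith 
Broken Clocks   | Hill  
Falling Leaves  | Davis 


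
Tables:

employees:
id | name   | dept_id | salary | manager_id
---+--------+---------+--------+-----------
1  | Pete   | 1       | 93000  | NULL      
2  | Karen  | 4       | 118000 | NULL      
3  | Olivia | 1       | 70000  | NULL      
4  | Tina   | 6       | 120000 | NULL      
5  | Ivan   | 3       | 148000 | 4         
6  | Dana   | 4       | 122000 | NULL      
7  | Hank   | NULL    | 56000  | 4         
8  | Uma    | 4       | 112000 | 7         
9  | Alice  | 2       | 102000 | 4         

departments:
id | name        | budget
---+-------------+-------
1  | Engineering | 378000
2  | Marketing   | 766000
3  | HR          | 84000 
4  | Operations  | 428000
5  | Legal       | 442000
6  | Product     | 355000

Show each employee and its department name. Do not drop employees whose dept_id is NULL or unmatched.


LEFT JOIN keeps every row from employees (the left table); where dept_id has no match in departments, the department columns become NULL. Walk through each employee:
  - employee 1 (Pete): dept_id=1 -> matches Engineering
  - employee 2 (Karen): dept_id=4 -> matches Operations
  - employee 3 (Olivia): dept_id=1 -> matches Engineering
  - employee 4 (Tina): dept_id=6 -> matches Product
  - employee 5 (Ivan): dept_id=3 -> matches HR
  - employee 6 (Dana): dept_id=4 -> matches Operations
  - employee 7 (Hank): dept_id=NULL, no match -> kept with NULL
  - employee 8 (Uma): dept_id=4 -> matches Operations
  - employee 9 (Alice): dept_id=2 -> matches Marketing
All 9 rows appear; 1 has NULL department.

SQL:
SELECT a.name, b.name AS department
FROM employees a
LEFT JOIN departments b ON a.dept_id = b.id

Result:
name   | department 
-------+------------
Pete   | Engineering
Karen  | Operations 
Olivia | Engineering
Tina   | Product    
Ivan   | HR         
Dana   | Operations 
Hank   | NULL       
Uma    | Operations 
Alice  | Marketing  


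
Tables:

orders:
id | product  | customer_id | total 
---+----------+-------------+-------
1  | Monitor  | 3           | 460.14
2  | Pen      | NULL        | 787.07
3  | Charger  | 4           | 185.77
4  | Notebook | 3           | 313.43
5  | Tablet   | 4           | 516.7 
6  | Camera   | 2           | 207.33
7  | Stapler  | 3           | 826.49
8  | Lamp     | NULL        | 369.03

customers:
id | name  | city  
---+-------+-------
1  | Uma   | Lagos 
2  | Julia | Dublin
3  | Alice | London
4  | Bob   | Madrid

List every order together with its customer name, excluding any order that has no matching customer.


INNER JOIN keeps only orders rows whose customer_id matches an id in customers. Walk through each order:
  - order 1 (Monitor): customer_id=3 -> matches Alice
  - order 2 (Pen): customer_id=NULL, no match -> dropped
  - order 3 (Charger): customer_id=4 -> matches Bob
  - order 4 (Notebook): customer_id=3 -> matches Alice
  - order 5 (Tablet): customer_id=4 -> matches Bob
  - order 6 (Camera): customer_id=2 -> matches Julia
  - order 7 (Stapler): customer_id=3 -> matches Alice
  - order 8 (Lamp): customer_id=NULL, no match -> dropped
So 2 of 8 rows are dropped.

SQL:
SELECT a.product, b.name AS customer
FROM orders a
INNER JOIN customers b ON a.customer_id = b.id

Result:
product  | customer
---------+---------
Monitor  | Alice   
Charger  | Bob     
Notebook | Alice   
Tablet   | Bob     
Camera   | Julia   
Stapler  | Alice   


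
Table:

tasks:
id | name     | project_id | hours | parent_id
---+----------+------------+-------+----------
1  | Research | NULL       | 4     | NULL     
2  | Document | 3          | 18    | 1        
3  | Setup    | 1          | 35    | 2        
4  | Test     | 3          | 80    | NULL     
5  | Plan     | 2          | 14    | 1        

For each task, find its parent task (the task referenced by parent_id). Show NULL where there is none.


This is a self-join: tasks is joined to a second copy of itself, matching each row's parent_id to another row's id. Use LEFT JOIN so rows with parent_id=NULL are kept.
  - task 1 (Research): parent_id=NULL -> NULL
  - task 2 (Document): parent_id=1 -> Research
  - task 3 (Setup): parent_id=2 -> Document
  - task 4 (Test): parent_id=NULL -> NULL
  - task 5 (Plan): parent_id=1 -> Research

SQL:
SELECT a.name AS item, b.name AS parent
FROM tasks a
LEFT JOIN tasks b ON a.parent_id = b.id

Result:
item     | parent  
---------+---------
Research | NULL    
Document | Research
Setup    | Document
Test     | NULL    
Plan     | Research


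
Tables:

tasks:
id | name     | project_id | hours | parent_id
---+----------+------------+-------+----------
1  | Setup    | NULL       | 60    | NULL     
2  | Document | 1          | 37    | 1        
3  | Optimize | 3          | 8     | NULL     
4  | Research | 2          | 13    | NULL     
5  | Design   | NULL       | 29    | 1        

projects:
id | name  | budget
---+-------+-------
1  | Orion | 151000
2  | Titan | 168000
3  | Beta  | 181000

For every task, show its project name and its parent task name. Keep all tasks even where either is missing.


Two LEFT JOINs from the same base table tasks: one to projects via project_id, one to tasks itself via parent_id. Both are LEFT so every task is preserved.
Match against projects:
  - task 1 (Setup): project_id=NULL, no match -> kept with NULL
  - task 2 (Document): project_id=1 -> matches Orion
  - task 3 (Optimize): project_id=3 -> matches Beta
  - task 4 (Research): project_id=2 -> matches Titan
  - task 5 (Design): project_id=NULL, no match -> kept with NULL
Match against tasks (self):
  - task 1 (Setup): parent_id=NULL -> NULL
  - task 2 (Document): parent_id=1 -> Setup
  - task 3 (Optimize): parent_id=NULL -> NULL
  - task 4 (Research): parent_id=NULL -> NULL
  - task 5 (Design): parent_id=1 -> Setup

SQL:
SELECT a.name, b.name AS project, c.name AS parent
FROM tasks a
LEFT JOIN projects b ON a.project_id = b.id
LEFT JOIN tasks c ON a.parent_id = c.id

Result:
name     | project | parent
---------+---------+-------
Setup    | NULL    | NULL  
Document | Orion   | Setup 
Optimize | Beta    | NULL  
Research | Titan   | NULL  
Design   | NULL    | Setup 


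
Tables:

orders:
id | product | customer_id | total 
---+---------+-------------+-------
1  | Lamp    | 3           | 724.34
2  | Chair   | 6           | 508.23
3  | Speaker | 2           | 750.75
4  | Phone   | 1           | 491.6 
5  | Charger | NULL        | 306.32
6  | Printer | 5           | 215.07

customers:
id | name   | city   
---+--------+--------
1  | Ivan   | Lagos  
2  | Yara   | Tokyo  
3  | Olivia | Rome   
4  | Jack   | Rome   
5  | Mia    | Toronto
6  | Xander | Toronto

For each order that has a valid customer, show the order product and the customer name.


INNER JOIN keeps only orders rows whose customer_id matches an id in customers. Walk through each order:
  - order 1 (Lamp): customer_id=3 -> matches Olivia
  - order 2 (Chair): customer_id=6 -> matches Xander
  - order 3 (Speaker): customer_id=2 -> matches Yara
  - order 4 (Phone): customer_id=1 -> matches Ivan
  - order 5 (Charger): customer_id=NULL, no match -> dropped
  - order 6 (Printer): customer_id=5 -> matches Mia
So 1 of 6 rows is dropped.

SQL:
SELECT a.product, b.name AS customer
FROM orders a
INNER JOIN customers b ON a.customer_id = b.id

Result:
product | customer
--------+---------
Lamp    | Olivia  
Chair   | Xander  
Speaker | Yara    
Phone   | Ivan    
Printer | Mia     
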